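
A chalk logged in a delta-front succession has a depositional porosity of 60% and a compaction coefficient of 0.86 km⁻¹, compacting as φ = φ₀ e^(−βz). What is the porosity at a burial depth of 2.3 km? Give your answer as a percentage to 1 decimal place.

φ = φ₀·exp(−β·z) = 0.6 × exp(−0.86 × 2.3) = 0.6 × exp(−1.978)
  = 0.6 × 0.1383 = 0.0830

8.3%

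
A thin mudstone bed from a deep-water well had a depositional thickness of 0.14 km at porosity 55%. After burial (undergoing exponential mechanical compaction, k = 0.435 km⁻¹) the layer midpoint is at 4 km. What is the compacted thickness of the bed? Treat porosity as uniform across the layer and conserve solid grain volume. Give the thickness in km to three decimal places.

0.070 km

Porosity at 4 km: phi = 0.55·exp(−0.435×4) = 0.0965
Solid-volume conservation: h(1−phi) = h₀(1−phi₀) ⇒ h = h₀·(1−phi₀)/(1−phi)
h = 0.14 × (1 − 0.55)/(1 − 0.0965) = 0.14 × 0.4981 = 0.0697 km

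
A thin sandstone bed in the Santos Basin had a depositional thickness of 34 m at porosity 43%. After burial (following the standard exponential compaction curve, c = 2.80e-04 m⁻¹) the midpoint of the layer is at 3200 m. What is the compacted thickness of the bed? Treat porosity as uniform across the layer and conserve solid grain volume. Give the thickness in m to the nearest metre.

24 m

Working in km (1 km = 1000 m; c in km⁻¹ = c in m⁻¹ × 1000):
Porosity at 3.2 km: phi = 0.43·exp(−0.28×3.2) = 0.1755
Solid-volume conservation: h(1−phi) = h₀(1−phi₀) ⇒ h = h₀·(1−phi₀)/(1−phi)
h = 0.034 × (1 − 0.43)/(1 − 0.1755) = 0.034 × 0.6913 = 0.0235 km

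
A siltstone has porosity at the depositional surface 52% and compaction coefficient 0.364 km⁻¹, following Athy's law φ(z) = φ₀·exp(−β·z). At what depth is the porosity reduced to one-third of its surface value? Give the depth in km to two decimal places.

3.02 km

φ/φ₀ = 1/3 ⇒ exp(−β·z) = 1/3 ⇒ z = ln(3) / β
z = 1.0986 / 0.364 = 3.018 km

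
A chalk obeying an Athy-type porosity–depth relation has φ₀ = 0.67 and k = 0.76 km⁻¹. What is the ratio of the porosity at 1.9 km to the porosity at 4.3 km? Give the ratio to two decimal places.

φ(d₁)/φ(d₂) = e^(−k·d₁)/e^(−k·d₂) = e^{k(d₂−d₁)}
= exp(0.76 × 2.4) = exp(1.824) = 6.1966

6.20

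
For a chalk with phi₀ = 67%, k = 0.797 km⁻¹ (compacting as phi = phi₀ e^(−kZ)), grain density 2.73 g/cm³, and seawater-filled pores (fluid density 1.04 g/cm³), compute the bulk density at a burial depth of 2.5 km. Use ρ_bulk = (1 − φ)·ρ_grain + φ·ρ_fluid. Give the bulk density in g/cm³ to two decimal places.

Porosity at depth: phi = 0.67·exp(−0.797×2.5) = 0.67×0.1364 = 0.0914
Bulk density: ρ_b = (1−phi)ρ_g + phi·ρ_f = 0.9086×2.73 + 0.0914×1.04
       = 2.481 + 0.095 = 2.576 g/cm³

2.58 g/cm³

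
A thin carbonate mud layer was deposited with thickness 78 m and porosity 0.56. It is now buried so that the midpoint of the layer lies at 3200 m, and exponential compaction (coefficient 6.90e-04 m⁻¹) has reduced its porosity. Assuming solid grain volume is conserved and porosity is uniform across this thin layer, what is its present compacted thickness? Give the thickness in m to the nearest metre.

37 m

Working in km (1 km = 1000 m; c in km⁻¹ = c in m⁻¹ × 1000):
Porosity at 3.2 km: n = 0.56·exp(−0.69×3.2) = 0.0616
Solid-volume conservation: h(1−n) = h₀(1−n₀) ⇒ h = h₀·(1−n₀)/(1−n)
h = 0.078 × (1 − 0.56)/(1 − 0.0616) = 0.078 × 0.4689 = 0.0366 km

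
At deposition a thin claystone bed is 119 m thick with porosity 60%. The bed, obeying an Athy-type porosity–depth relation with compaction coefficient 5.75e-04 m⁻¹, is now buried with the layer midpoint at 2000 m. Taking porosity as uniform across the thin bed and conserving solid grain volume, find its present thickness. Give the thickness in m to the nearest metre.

59 m

Working in km (1 km = 1000 m; c in km⁻¹ = c in m⁻¹ × 1000):
Porosity at 2 km: φ = 0.6·exp(−0.575×2) = 0.1900
Solid-volume conservation: h(1−φ) = h₀(1−φ₀) ⇒ h = h₀·(1−φ₀)/(1−φ)
h = 0.119 × (1 − 0.6)/(1 − 0.1900) = 0.119 × 0.4938 = 0.0588 km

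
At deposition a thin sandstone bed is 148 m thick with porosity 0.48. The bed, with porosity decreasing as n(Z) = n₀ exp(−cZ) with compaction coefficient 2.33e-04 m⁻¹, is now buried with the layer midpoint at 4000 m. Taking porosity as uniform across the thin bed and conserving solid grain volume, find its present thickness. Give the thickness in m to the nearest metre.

95 m

Working in km (1 km = 1000 m; c in km⁻¹ = c in m⁻¹ × 1000):
Porosity at 4 km: n = 0.48·exp(−0.233×4) = 0.1890
Solid-volume conservation: h(1−n) = h₀(1−n₀) ⇒ h = h₀·(1−n₀)/(1−n)
h = 0.148 × (1 − 0.48)/(1 − 0.1890) = 0.148 × 0.6412 = 0.0949 km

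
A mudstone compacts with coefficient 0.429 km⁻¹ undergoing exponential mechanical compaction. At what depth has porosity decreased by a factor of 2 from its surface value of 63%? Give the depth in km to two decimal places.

1.62 km

n/n₀ = 1/2 ⇒ exp(−c·z) = 1/2 ⇒ z = ln(2) / c
z = 0.6931 / 0.429 = 1.616 km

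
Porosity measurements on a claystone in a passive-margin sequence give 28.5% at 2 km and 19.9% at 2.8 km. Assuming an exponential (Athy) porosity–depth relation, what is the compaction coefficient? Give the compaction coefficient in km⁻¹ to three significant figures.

0.449 km⁻¹

Athy: phi(z) = phi₀ e^(−βz) ⇒ phi₁/phi₂ = e^{β(z₂−z₁)} ⇒ β = ln(phi₁/phi₂)/(z₂−z₁)
β = ln(0.285/0.199) / (2.8 − 2) = ln(1.432) / 0.8 = 0.3592 / 0.8 = 0.449 km⁻¹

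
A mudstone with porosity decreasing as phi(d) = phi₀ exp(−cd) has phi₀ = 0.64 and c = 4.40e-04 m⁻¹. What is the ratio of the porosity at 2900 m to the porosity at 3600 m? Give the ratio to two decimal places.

1.36

Working in km (1 km = 1000 m; c in km⁻¹ = c in m⁻¹ × 1000):
phi(d₁)/phi(d₂) = e^(−c·d₁)/e^(−c·d₂) = e^{c(d₂−d₁)}
= exp(0.44 × 0.7) = exp(0.308) = 1.3607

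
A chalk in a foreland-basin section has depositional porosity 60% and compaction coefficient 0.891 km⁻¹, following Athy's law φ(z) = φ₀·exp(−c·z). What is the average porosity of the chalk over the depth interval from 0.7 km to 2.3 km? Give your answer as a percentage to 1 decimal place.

17.1%

⟨φ⟩ = (1/(z₂−z₁)) ∫ φ₀ e^(−cz) dz = φ₀·(e^(−c·z₁) − e^(−c·z₂)) / (c·(z₂−z₁))
e^(−0.891×0.7) = 0.5360; e^(−0.891×2.3) = 0.1288
⟨φ⟩ = 0.6 × (0.5360 − 0.1288) / (0.891 × 1.6) = 0.6 × 0.2856 = 0.1714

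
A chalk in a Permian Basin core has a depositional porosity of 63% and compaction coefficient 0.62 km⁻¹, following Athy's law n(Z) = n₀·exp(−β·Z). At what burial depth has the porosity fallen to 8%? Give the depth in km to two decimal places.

3.33 km

Invert Athy's law: Z = ln(n₀/n) / β
Z = ln(0.63/0.08) / 0.62 = ln(7.875) / 0.62 = 2.0637 / 0.62 = 3.329 km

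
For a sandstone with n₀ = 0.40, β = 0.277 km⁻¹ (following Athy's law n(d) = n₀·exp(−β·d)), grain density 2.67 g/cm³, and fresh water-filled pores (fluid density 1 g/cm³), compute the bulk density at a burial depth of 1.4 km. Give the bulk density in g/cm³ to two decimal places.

2.22 g/cm³

Porosity at depth: n = 0.4·exp(−0.277×1.4) = 0.4×0.6785 = 0.2714
Bulk density: ρ_b = (1−n)ρ_g + n·ρ_f = 0.7286×2.67 + 0.2714×1
       = 1.945 + 0.271 = 2.217 g/cm³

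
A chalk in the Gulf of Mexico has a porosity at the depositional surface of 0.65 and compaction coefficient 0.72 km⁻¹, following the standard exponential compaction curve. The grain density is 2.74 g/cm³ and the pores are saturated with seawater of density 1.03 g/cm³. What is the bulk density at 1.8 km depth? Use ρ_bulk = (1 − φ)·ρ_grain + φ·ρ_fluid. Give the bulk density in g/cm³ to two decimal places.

2.44 g/cm³

Porosity at depth: n = 0.65·exp(−0.72×1.8) = 0.65×0.2736 = 0.1779
Bulk density: ρ_b = (1−n)ρ_g + n·ρ_f = 0.8221×2.74 + 0.1779×1.03
       = 2.253 + 0.183 = 2.436 g/cm³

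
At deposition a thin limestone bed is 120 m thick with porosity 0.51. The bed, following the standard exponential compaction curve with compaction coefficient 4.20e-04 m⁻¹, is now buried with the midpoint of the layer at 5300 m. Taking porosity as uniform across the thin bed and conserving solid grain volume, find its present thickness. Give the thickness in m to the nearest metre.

62 m

Working in km (1 km = 1000 m; β in km⁻¹ = β in m⁻¹ × 1000):
Porosity at 5.3 km: φ = 0.51·exp(−0.42×5.3) = 0.0551
Solid-volume conservation: h(1−φ) = h₀(1−φ₀) ⇒ h = h₀·(1−φ₀)/(1−φ)
h = 0.12 × (1 − 0.51)/(1 − 0.0551) = 0.12 × 0.5186 = 0.0622 km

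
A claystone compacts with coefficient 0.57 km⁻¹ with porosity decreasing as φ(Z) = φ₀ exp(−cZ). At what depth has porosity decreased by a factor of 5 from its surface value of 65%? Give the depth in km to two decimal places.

φ/φ₀ = 1/5 ⇒ exp(−c·Z) = 1/5 ⇒ Z = ln(5) / c
Z = 1.6094 / 0.57 = 2.824 km

2.82 km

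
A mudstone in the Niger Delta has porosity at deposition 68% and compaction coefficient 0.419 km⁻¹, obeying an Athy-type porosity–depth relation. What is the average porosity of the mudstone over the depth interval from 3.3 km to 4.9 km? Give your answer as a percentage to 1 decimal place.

12.4%

⟨n⟩ = (1/(Z₂−Z₁)) ∫ n₀ e^(−cZ) dZ = n₀·(e^(−c·Z₁) − e^(−c·Z₂)) / (c·(Z₂−Z₁))
e^(−0.419×3.3) = 0.2509; e^(−0.419×4.9) = 0.1283
⟨n⟩ = 0.68 × (0.2509 − 0.1283) / (0.419 × 1.6) = 0.68 × 0.1828 = 0.1243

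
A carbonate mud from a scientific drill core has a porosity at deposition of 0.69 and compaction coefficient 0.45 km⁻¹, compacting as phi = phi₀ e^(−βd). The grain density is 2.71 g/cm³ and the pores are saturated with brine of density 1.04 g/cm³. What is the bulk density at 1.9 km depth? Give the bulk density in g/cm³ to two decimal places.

Porosity at depth: phi = 0.69·exp(−0.45×1.9) = 0.69×0.4253 = 0.2934
Bulk density: ρ_b = (1−phi)ρ_g + phi·ρ_f = 0.7066×2.71 + 0.2934×1.04
       = 1.915 + 0.305 = 2.220 g/cm³

2.22 g/cm³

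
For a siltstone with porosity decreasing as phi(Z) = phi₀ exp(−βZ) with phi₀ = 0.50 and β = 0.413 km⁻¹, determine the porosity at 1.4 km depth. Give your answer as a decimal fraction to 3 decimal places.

phi = phi₀·exp(−β·Z) = 0.5 × exp(−0.413 × 1.4) = 0.5 × exp(−0.5782)
  = 0.5 × 0.5609 = 0.2805

0.280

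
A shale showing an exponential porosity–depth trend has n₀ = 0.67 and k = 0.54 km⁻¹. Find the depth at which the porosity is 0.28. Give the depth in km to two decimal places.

1.62 km

Invert Athy's law: z = ln(n₀/n) / k
z = ln(0.67/0.28) / 0.54 = ln(2.393) / 0.54 = 0.8725 / 0.54 = 1.616 km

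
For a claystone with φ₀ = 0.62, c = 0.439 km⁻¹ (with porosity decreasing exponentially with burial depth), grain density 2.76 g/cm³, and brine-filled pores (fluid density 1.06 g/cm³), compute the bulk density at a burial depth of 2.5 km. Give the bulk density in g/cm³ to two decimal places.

Porosity at depth: φ = 0.62·exp(−0.439×2.5) = 0.62×0.3337 = 0.2069
Bulk density: ρ_b = (1−φ)ρ_g + φ·ρ_f = 0.7931×2.76 + 0.2069×1.06
       = 2.189 + 0.219 = 2.408 g/cm³

2.41 g/cm³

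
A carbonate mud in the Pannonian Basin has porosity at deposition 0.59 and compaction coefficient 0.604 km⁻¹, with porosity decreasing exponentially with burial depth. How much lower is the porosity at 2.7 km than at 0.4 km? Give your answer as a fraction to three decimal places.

φ(0.4) = 0.59·e^(−0.604×0.4) = 0.4634
φ(2.7) = 0.59·e^(−0.604×2.7) = 0.1155
Δφ = 0.4634 − 0.1155 = 0.3479

0.348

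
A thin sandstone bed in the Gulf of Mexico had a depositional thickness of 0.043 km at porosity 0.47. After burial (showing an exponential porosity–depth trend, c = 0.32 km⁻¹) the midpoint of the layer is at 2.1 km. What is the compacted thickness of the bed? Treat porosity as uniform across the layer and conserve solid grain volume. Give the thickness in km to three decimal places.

Porosity at 2.1 km: φ = 0.47·exp(−0.32×2.1) = 0.2400
Solid-volume conservation: h(1−φ) = h₀(1−φ₀) ⇒ h = h₀·(1−φ₀)/(1−φ)
h = 0.043 × (1 − 0.47)/(1 − 0.2400) = 0.043 × 0.6974 = 0.0300 km

0.030 km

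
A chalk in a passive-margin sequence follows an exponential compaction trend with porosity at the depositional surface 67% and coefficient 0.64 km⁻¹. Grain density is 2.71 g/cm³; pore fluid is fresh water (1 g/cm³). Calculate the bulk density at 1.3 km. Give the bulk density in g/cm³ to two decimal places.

2.21 g/cm³

Porosity at depth: φ = 0.67·exp(−0.64×1.3) = 0.67×0.4352 = 0.2916
Bulk density: ρ_b = (1−φ)ρ_g + φ·ρ_f = 0.7084×2.71 + 0.2916×1
       = 1.920 + 0.292 = 2.211 g/cm³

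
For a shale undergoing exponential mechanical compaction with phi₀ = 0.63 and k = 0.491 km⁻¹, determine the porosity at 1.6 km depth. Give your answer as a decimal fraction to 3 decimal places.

phi = phi₀·exp(−k·Z) = 0.63 × exp(−0.491 × 1.6) = 0.63 × exp(−0.7856)
  = 0.63 × 0.4558 = 0.2872

0.287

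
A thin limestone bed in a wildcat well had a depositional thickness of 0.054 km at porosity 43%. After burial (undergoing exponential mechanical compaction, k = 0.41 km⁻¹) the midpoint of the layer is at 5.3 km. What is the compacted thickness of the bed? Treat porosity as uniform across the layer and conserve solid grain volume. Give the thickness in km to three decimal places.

0.032 km

Porosity at 5.3 km: n = 0.43·exp(−0.41×5.3) = 0.0489
Solid-volume conservation: h(1−n) = h₀(1−n₀) ⇒ h = h₀·(1−n₀)/(1−n)
h = 0.054 × (1 − 0.43)/(1 − 0.0489) = 0.054 × 0.5993 = 0.0324 km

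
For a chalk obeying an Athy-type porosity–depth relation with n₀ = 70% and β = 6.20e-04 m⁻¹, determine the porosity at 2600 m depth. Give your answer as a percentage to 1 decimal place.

14.0%

Working in km (1 km = 1000 m; β in km⁻¹ = β in m⁻¹ × 1000):
n = n₀·exp(−β·Z) = 0.7 × exp(−0.62 × 2.6) = 0.7 × exp(−1.612)
  = 0.7 × 0.1995 = 0.1396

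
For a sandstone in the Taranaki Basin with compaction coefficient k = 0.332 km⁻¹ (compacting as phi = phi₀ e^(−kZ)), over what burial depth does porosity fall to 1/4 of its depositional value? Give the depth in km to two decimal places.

phi/phi₀ = 1/4 ⇒ exp(−k·Z) = 1/4 ⇒ Z = ln(4) / k
Z = 1.3863 / 0.332 = 4.176 km

4.18 km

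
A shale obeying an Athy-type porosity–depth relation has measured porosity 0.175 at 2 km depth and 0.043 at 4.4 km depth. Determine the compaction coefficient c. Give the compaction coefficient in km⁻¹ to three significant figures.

0.585 km⁻¹

Athy: n(Z) = n₀ e^(−cZ) ⇒ n₁/n₂ = e^{c(Z₂−Z₁)} ⇒ c = ln(n₁/n₂)/(Z₂−Z₁)
c = ln(0.175/0.043) / (4.4 − 2) = ln(4.07) / 2.4 = 1.4036 / 2.4 = 0.5848 km⁻¹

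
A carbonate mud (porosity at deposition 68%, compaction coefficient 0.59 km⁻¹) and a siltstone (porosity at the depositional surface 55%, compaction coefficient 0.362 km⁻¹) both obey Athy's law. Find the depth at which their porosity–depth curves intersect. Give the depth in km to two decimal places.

0.93 km

Set phi₀ₐ e^(−cₐd) = phi₀ᵦ e^(−cᵦd) ⇒ ln(phi₀ₐ/phi₀ᵦ) = (cₐ − cᵦ)·d
d = ln(0.68/0.55) / (0.59 − 0.362) = 0.2122 / 0.228 = 0.931 km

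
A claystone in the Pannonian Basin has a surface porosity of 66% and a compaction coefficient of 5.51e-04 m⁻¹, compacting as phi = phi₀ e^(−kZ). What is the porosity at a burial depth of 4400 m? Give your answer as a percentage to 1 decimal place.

Working in km (1 km = 1000 m; k in km⁻¹ = k in m⁻¹ × 1000):
phi = phi₀·exp(−k·Z) = 0.66 × exp(−0.551 × 4.4) = 0.66 × exp(−2.424)
  = 0.66 × 0.0885 = 0.0584

5.8%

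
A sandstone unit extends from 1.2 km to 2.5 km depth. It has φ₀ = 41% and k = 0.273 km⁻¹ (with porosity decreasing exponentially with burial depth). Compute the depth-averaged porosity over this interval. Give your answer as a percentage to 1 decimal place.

24.9%

⟨φ⟩ = (1/(Z₂−Z₁)) ∫ φ₀ e^(−kZ) dZ = φ₀·(e^(−k·Z₁) − e^(−k·Z₂)) / (k·(Z₂−Z₁))
e^(−0.273×1.2) = 0.7207; e^(−0.273×2.5) = 0.5054
⟨φ⟩ = 0.41 × (0.7207 − 0.5054) / (0.273 × 1.3) = 0.41 × 0.6066 = 0.2487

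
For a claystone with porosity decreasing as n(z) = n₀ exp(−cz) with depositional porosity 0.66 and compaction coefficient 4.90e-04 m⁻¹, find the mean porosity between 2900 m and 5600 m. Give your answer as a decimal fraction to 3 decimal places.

Working in km (1 km = 1000 m; c in km⁻¹ = c in m⁻¹ × 1000):
⟨n⟩ = (1/(z₂−z₁)) ∫ n₀ e^(−cz) dz = n₀·(e^(−c·z₁) − e^(−c·z₂)) / (c·(z₂−z₁))
e^(−0.49×2.9) = 0.2415; e^(−0.49×5.6) = 0.0643
⟨n⟩ = 0.66 × (0.2415 − 0.0643) / (0.49 × 2.7) = 0.66 × 0.1339 = 0.0884

0.088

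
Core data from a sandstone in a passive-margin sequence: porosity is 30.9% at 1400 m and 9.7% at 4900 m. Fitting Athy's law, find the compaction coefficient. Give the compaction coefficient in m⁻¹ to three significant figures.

0.000331 m⁻¹

Working in km (1 km = 1000 m; c in km⁻¹ = c in m⁻¹ × 1000):
Athy: n(z) = n₀ e^(−cz) ⇒ n₁/n₂ = e^{c(z₂−z₁)} ⇒ c = ln(n₁/n₂)/(z₂−z₁)
c = ln(0.309/0.097) / (4.9 − 1.4) = ln(3.186) / 3.5 = 1.1586 / 3.5 = 0.331 km⁻¹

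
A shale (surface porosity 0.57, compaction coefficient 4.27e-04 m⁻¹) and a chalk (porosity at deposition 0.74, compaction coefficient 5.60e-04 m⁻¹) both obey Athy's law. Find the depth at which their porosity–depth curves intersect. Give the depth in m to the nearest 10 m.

1960 m

Working in km (1 km = 1000 m; c in km⁻¹ = c in m⁻¹ × 1000):
Set phi₀ₐ e^(−cₐz) = phi₀ᵦ e^(−cᵦz) ⇒ ln(phi₀ₐ/phi₀ᵦ) = (cₐ − cᵦ)·z
z = ln(0.57/0.74) / (0.427 − 0.56) = -0.2610 / -0.133 = 1.963 km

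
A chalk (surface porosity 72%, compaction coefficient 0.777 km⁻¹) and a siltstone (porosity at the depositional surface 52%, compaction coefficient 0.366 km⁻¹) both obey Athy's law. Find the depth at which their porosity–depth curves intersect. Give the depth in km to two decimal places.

0.79 km

Set φ₀ₐ e^(−βₐZ) = φ₀ᵦ e^(−βᵦZ) ⇒ ln(φ₀ₐ/φ₀ᵦ) = (βₐ − βᵦ)·Z
Z = ln(0.72/0.52) / (0.777 − 0.366) = 0.3254 / 0.411 = 0.792 km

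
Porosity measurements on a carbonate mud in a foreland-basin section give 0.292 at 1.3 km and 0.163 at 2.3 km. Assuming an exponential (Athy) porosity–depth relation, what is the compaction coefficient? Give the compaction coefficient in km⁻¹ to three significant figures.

Athy: n(d) = n₀ e^(−βd) ⇒ n₁/n₂ = e^{β(d₂−d₁)} ⇒ β = ln(n₁/n₂)/(d₂−d₁)
β = ln(0.292/0.163) / (2.3 − 1.3) = ln(1.791) / 1 = 0.5830 / 1 = 0.583 km⁻¹

0.583 km⁻¹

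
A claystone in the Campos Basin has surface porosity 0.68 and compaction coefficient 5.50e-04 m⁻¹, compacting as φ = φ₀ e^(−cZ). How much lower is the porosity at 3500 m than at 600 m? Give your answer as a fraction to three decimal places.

0.390

Working in km (1 km = 1000 m; c in km⁻¹ = c in m⁻¹ × 1000):
φ(0.6) = 0.68·e^(−0.55×0.6) = 0.4889
φ(3.5) = 0.68·e^(−0.55×3.5) = 0.0992
Δφ = 0.4889 − 0.0992 = 0.3897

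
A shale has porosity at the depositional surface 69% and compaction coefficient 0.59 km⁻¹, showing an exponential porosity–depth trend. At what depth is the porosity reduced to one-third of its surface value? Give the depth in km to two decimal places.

1.86 km

n/n₀ = 1/3 ⇒ exp(−β·d) = 1/3 ⇒ d = ln(3) / β
d = 1.0986 / 0.59 = 1.862 km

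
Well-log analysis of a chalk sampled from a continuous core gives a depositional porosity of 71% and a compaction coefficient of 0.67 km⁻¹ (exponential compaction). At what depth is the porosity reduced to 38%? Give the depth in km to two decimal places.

0.93 km

Invert Athy's law: z = ln(n₀/n) / β
z = ln(0.71/0.38) / 0.67 = ln(1.868) / 0.67 = 0.6251 / 0.67 = 0.933 km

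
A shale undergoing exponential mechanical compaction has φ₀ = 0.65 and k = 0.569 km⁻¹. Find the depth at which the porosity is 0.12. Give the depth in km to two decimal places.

2.97 km

Invert Athy's law: z = ln(φ₀/φ) / k
z = ln(0.65/0.12) / 0.569 = ln(5.417) / 0.569 = 1.6895 / 0.569 = 2.969 km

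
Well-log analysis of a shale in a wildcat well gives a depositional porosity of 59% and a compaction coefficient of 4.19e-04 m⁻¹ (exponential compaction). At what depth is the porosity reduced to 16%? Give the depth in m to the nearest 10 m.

Working in km (1 km = 1000 m; c in km⁻¹ = c in m⁻¹ × 1000):
Invert Athy's law: Z = ln(n₀/n) / c
Z = ln(0.59/0.16) / 0.419 = ln(3.687) / 0.419 = 1.3049 / 0.419 = 3.114 km

3110 m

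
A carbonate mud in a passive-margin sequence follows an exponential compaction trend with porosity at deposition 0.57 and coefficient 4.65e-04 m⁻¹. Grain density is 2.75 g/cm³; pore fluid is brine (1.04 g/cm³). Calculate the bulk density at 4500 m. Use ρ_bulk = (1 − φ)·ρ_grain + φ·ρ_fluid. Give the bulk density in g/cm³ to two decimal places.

2.63 g/cm³

Working in km (1 km = 1000 m; k in km⁻¹ = k in m⁻¹ × 1000):
Porosity at depth: φ = 0.57·exp(−0.465×4.5) = 0.57×0.1234 = 0.0703
Bulk density: ρ_b = (1−φ)ρ_g + φ·ρ_f = 0.9297×2.75 + 0.0703×1.04
       = 2.557 + 0.073 = 2.630 g/cm³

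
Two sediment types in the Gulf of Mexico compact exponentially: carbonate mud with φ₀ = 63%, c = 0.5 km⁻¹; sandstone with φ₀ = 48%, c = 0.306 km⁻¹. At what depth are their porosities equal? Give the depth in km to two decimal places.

1.40 km

Set φ₀ₐ e^(−cₐZ) = φ₀ᵦ e^(−cᵦZ) ⇒ ln(φ₀ₐ/φ₀ᵦ) = (cₐ − cᵦ)·Z
Z = ln(0.63/0.48) / (0.5 − 0.306) = 0.2719 / 0.194 = 1.402 km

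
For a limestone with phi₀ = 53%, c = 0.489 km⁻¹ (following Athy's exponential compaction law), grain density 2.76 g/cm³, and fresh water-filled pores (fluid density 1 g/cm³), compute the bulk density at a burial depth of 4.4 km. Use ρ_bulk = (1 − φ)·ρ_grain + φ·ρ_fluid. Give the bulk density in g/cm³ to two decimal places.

Porosity at depth: phi = 0.53·exp(−0.489×4.4) = 0.53×0.1163 = 0.0616
Bulk density: ρ_b = (1−phi)ρ_g + phi·ρ_f = 0.9384×2.76 + 0.0616×1
       = 2.590 + 0.062 = 2.652 g/cm³

2.65 g/cm³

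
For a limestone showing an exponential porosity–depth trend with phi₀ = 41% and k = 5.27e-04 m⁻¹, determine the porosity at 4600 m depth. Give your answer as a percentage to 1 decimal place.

3.6%

Working in km (1 km = 1000 m; k in km⁻¹ = k in m⁻¹ × 1000):
phi = phi₀·exp(−k·Z) = 0.41 × exp(−0.527 × 4.6) = 0.41 × exp(−2.424)
  = 0.41 × 0.0885 = 0.0363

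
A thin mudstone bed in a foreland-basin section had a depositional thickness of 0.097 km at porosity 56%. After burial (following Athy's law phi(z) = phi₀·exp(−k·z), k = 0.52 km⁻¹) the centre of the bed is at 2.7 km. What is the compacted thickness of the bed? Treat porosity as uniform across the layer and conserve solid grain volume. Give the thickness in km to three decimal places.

Porosity at 2.7 km: phi = 0.56·exp(−0.52×2.7) = 0.1375
Solid-volume conservation: h(1−phi) = h₀(1−phi₀) ⇒ h = h₀·(1−phi₀)/(1−phi)
h = 0.097 × (1 − 0.56)/(1 − 0.1375) = 0.097 × 0.5102 = 0.0495 km

0.049 km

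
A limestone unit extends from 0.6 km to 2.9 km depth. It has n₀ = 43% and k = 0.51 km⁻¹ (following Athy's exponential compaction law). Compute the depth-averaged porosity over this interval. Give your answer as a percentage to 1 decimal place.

⟨n⟩ = (1/(d₂−d₁)) ∫ n₀ e^(−kd) dd = n₀·(e^(−k·d₁) − e^(−k·d₂)) / (k·(d₂−d₁))
e^(−0.51×0.6) = 0.7364; e^(−0.51×2.9) = 0.2279
⟨n⟩ = 0.43 × (0.7364 − 0.2279) / (0.51 × 2.3) = 0.43 × 0.4335 = 0.1864

18.6%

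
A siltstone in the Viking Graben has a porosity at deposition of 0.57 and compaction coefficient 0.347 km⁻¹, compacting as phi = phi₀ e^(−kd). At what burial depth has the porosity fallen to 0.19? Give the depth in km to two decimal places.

3.17 km

Invert Athy's law: d = ln(phi₀/phi) / k
d = ln(0.57/0.19) / 0.347 = ln(3) / 0.347 = 1.0986 / 0.347 = 3.166 km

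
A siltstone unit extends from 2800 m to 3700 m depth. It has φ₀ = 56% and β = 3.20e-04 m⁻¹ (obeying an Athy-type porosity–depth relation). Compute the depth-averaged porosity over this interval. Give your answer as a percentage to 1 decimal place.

Working in km (1 km = 1000 m; β in km⁻¹ = β in m⁻¹ × 1000):
⟨φ⟩ = (1/(d₂−d₁)) ∫ φ₀ e^(−βd) dd = φ₀·(e^(−β·d₁) − e^(−β·d₂)) / (β·(d₂−d₁))
e^(−0.32×2.8) = 0.4082; e^(−0.32×3.7) = 0.3061
⟨φ⟩ = 0.56 × (0.4082 − 0.3061) / (0.32 × 0.9) = 0.56 × 0.3547 = 0.1986

19.9%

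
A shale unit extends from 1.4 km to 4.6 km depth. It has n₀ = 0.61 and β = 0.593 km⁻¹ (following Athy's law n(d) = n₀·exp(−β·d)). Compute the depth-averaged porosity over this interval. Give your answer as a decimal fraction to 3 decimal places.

⟨n⟩ = (1/(d₂−d₁)) ∫ n₀ e^(−βd) dd = n₀·(e^(−β·d₁) − e^(−β·d₂)) / (β·(d₂−d₁))
e^(−0.593×1.4) = 0.4360; e^(−0.593×4.6) = 0.0654
⟨n⟩ = 0.61 × (0.4360 − 0.0654) / (0.593 × 3.2) = 0.61 × 0.1953 = 0.1191

0.119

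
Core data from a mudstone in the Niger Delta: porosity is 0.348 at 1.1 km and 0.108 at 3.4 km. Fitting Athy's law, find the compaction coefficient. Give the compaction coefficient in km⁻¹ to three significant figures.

0.509 km⁻¹

Athy: φ(z) = φ₀ e^(−βz) ⇒ φ₁/φ₂ = e^{β(z₂−z₁)} ⇒ β = ln(φ₁/φ₂)/(z₂−z₁)
β = ln(0.348/0.108) / (3.4 − 1.1) = ln(3.222) / 2.3 = 1.1701 / 2.3 = 0.5087 km⁻¹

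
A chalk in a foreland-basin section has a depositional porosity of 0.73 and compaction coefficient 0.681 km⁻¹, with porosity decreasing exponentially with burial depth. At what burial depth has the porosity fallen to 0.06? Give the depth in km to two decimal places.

3.67 km

Invert Athy's law: d = ln(n₀/n) / β
d = ln(0.73/0.06) / 0.681 = ln(12.17) / 0.681 = 2.4987 / 0.681 = 3.669 km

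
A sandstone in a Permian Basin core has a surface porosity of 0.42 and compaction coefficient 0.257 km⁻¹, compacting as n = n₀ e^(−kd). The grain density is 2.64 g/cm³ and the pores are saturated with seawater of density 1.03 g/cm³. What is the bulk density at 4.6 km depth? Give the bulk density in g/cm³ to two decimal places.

2.43 g/cm³

Porosity at depth: n = 0.42·exp(−0.257×4.6) = 0.42×0.3066 = 0.1288
Bulk density: ρ_b = (1−n)ρ_g + n·ρ_f = 0.8712×2.64 + 0.1288×1.03
       = 2.300 + 0.133 = 2.433 g/cm³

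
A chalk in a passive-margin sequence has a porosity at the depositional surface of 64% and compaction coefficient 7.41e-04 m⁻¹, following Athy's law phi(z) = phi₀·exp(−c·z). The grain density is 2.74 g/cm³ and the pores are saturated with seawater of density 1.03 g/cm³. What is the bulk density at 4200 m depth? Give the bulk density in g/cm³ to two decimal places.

Working in km (1 km = 1000 m; c in km⁻¹ = c in m⁻¹ × 1000):
Porosity at depth: phi = 0.64·exp(−0.741×4.2) = 0.64×0.0445 = 0.0285
Bulk density: ρ_b = (1−phi)ρ_g + phi·ρ_f = 0.9715×2.74 + 0.0285×1.03
       = 2.662 + 0.029 = 2.691 g/cm³

2.69 g/cm³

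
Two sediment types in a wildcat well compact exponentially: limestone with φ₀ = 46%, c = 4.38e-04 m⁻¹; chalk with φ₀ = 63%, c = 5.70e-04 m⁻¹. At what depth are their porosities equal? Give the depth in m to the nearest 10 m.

2380 m

Working in km (1 km = 1000 m; c in km⁻¹ = c in m⁻¹ × 1000):
Set φ₀ₐ e^(−cₐZ) = φ₀ᵦ e^(−cᵦZ) ⇒ ln(φ₀ₐ/φ₀ᵦ) = (cₐ − cᵦ)·Z
Z = ln(0.46/0.63) / (0.438 − 0.57) = -0.3145 / -0.132 = 2.383 km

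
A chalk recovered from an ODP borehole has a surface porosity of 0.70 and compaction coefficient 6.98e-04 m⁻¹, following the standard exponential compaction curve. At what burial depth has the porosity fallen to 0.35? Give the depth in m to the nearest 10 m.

990 m

Working in km (1 km = 1000 m; β in km⁻¹ = β in m⁻¹ × 1000):
Invert Athy's law: d = ln(n₀/n) / β
d = ln(0.7/0.35) / 0.698 = ln(2) / 0.698 = 0.6931 / 0.698 = 0.993 km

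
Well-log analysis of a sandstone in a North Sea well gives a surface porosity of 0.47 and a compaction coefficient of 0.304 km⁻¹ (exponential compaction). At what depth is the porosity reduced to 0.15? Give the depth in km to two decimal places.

3.76 km

Invert Athy's law: z = ln(n₀/n) / β
z = ln(0.47/0.15) / 0.304 = ln(3.133) / 0.304 = 1.1421 / 0.304 = 3.757 km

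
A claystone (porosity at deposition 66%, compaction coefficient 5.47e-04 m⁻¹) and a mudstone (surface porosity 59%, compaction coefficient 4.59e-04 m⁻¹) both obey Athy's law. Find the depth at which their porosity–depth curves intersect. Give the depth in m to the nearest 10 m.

1270 m

Working in km (1 km = 1000 m; k in km⁻¹ = k in m⁻¹ × 1000):
Set phi₀ₐ e^(−kₐd) = phi₀ᵦ e^(−kᵦd) ⇒ ln(phi₀ₐ/phi₀ᵦ) = (kₐ − kᵦ)·d
d = ln(0.66/0.59) / (0.547 − 0.459) = 0.1121 / 0.088 = 1.274 km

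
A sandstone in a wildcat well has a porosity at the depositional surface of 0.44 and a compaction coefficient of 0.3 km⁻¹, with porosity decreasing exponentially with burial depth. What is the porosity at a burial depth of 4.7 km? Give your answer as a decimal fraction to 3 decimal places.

φ = φ₀·exp(−β·z) = 0.44 × exp(−0.3 × 4.7) = 0.44 × exp(−1.41)
  = 0.44 × 0.2441 = 0.1074

0.107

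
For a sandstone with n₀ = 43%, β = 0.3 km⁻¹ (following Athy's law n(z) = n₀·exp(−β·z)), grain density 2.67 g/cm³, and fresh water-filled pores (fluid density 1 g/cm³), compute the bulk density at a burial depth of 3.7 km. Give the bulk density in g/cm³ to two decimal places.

Porosity at depth: n = 0.43·exp(−0.3×3.7) = 0.43×0.3296 = 0.1417
Bulk density: ρ_b = (1−n)ρ_g + n·ρ_f = 0.8583×2.67 + 0.1417×1
       = 2.292 + 0.142 = 2.433 g/cm³

2.43 g/cm³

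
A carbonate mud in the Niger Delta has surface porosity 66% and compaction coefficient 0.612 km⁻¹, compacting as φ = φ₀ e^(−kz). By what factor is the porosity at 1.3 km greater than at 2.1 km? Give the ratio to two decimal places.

φ(z₁)/φ(z₂) = e^(−k·z₁)/e^(−k·z₂) = e^{k(z₂−z₁)}
= exp(0.612 × 0.8) = exp(0.4896) = 1.6317

1.63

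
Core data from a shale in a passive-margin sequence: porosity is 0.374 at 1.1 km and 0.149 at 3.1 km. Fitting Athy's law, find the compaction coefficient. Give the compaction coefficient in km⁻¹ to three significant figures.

Athy: n(Z) = n₀ e^(−kZ) ⇒ n₁/n₂ = e^{k(Z₂−Z₁)} ⇒ k = ln(n₁/n₂)/(Z₂−Z₁)
k = ln(0.374/0.149) / (3.1 − 1.1) = ln(2.51) / 2 = 0.9203 / 2 = 0.4602 km⁻¹

0.460 km⁻¹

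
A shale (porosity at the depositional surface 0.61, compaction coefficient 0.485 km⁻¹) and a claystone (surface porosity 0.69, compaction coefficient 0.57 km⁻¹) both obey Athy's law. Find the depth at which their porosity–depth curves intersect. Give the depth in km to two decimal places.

Set n₀ₐ e^(−kₐz) = n₀ᵦ e^(−kᵦz) ⇒ ln(n₀ₐ/n₀ᵦ) = (kₐ − kᵦ)·z
z = ln(0.61/0.69) / (0.485 − 0.57) = -0.1232 / -0.085 = 1.450 km

1.45 km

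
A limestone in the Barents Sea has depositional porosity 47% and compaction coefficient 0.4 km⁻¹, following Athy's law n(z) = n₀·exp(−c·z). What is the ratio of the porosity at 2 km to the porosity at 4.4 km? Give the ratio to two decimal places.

2.61

n(z₁)/n(z₂) = e^(−c·z₁)/e^(−c·z₂) = e^{c(z₂−z₁)}
= exp(0.4 × 2.4) = exp(0.96) = 2.6117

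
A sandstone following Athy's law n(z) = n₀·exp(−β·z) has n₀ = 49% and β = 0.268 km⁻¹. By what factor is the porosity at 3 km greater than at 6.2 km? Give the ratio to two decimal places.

n(z₁)/n(z₂) = e^(−β·z₁)/e^(−β·z₂) = e^{β(z₂−z₁)}
= exp(0.268 × 3.2) = exp(0.8576) = 2.3575

2.36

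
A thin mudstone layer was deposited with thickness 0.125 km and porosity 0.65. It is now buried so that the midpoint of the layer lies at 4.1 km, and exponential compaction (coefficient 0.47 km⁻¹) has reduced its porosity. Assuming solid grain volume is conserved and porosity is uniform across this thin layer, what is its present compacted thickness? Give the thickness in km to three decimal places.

Porosity at 4.1 km: φ = 0.65·exp(−0.47×4.1) = 0.0946
Solid-volume conservation: h(1−φ) = h₀(1−φ₀) ⇒ h = h₀·(1−φ₀)/(1−φ)
h = 0.125 × (1 − 0.65)/(1 − 0.0946) = 0.125 × 0.3866 = 0.0483 km

0.048 km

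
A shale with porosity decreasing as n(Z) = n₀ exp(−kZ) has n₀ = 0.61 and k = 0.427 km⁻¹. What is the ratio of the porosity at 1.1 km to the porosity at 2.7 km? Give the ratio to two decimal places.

1.98

n(Z₁)/n(Z₂) = e^(−k·Z₁)/e^(−k·Z₂) = e^{k(Z₂−Z₁)}
= exp(0.427 × 1.6) = exp(0.6832) = 1.9802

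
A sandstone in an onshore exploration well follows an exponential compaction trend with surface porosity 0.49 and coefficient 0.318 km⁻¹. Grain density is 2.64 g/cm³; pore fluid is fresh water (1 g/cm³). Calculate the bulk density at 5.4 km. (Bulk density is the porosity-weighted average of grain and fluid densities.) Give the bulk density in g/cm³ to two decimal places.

2.50 g/cm³

Porosity at depth: phi = 0.49·exp(−0.318×5.4) = 0.49×0.1796 = 0.0880
Bulk density: ρ_b = (1−phi)ρ_g + phi·ρ_f = 0.9120×2.64 + 0.0880×1
       = 2.408 + 0.088 = 2.496 g/cm³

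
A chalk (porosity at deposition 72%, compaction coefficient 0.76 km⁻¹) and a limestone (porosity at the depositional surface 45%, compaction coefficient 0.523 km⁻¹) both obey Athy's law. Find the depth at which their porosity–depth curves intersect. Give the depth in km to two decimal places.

1.98 km

Set n₀ₐ e^(−cₐd) = n₀ᵦ e^(−cᵦd) ⇒ ln(n₀ₐ/n₀ᵦ) = (cₐ − cᵦ)·d
d = ln(0.72/0.45) / (0.76 − 0.523) = 0.4700 / 0.237 = 1.983 km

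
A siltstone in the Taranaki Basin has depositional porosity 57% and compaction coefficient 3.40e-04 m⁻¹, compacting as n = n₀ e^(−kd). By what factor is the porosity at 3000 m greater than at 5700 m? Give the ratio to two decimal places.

Working in km (1 km = 1000 m; k in km⁻¹ = k in m⁻¹ × 1000):
n(d₁)/n(d₂) = e^(−k·d₁)/e^(−k·d₂) = e^{k(d₂−d₁)}
= exp(0.34 × 2.7) = exp(0.918) = 2.5043

2.50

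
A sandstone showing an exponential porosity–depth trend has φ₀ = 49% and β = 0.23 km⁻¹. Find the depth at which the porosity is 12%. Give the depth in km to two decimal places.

6.12 km

Invert Athy's law: d = ln(φ₀/φ) / β
d = ln(0.49/0.12) / 0.23 = ln(4.083) / 0.23 = 1.4069 / 0.23 = 6.117 km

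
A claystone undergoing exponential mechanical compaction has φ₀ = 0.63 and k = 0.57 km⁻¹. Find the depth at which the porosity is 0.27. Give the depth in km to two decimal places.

1.49 km

Invert Athy's law: d = ln(φ₀/φ) / k
d = ln(0.63/0.27) / 0.57 = ln(2.333) / 0.57 = 0.8473 / 0.57 = 1.486 km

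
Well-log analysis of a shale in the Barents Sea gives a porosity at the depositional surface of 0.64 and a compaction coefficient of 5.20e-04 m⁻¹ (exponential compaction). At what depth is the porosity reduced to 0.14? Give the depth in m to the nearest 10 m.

Working in km (1 km = 1000 m; k in km⁻¹ = k in m⁻¹ × 1000):
Invert Athy's law: Z = ln(φ₀/φ) / k
Z = ln(0.64/0.14) / 0.52 = ln(4.571) / 0.52 = 1.5198 / 0.52 = 2.923 km

2920 m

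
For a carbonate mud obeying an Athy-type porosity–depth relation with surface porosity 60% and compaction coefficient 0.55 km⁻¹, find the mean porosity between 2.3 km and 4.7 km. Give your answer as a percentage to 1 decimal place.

⟨n⟩ = (1/(d₂−d₁)) ∫ n₀ e^(−cd) dd = n₀·(e^(−c·d₁) − e^(−c·d₂)) / (c·(d₂−d₁))
e^(−0.55×2.3) = 0.2822; e^(−0.55×4.7) = 0.0754
⟨n⟩ = 0.6 × (0.2822 − 0.0754) / (0.55 × 2.4) = 0.6 × 0.1567 = 0.0940

9.4%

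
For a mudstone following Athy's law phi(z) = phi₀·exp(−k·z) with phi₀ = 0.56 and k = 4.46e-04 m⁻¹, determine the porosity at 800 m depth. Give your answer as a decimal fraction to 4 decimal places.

Working in km (1 km = 1000 m; k in km⁻¹ = k in m⁻¹ × 1000):
phi = phi₀·exp(−k·z) = 0.56 × exp(−0.446 × 0.8) = 0.56 × exp(−0.3568)
  = 0.56 × 0.6999 = 0.3920

0.3920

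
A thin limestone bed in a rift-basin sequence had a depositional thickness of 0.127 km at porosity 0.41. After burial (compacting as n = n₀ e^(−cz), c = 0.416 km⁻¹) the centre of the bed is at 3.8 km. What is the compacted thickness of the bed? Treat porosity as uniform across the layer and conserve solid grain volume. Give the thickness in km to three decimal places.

Porosity at 3.8 km: n = 0.41·exp(−0.416×3.8) = 0.0844
Solid-volume conservation: h(1−n) = h₀(1−n₀) ⇒ h = h₀·(1−n₀)/(1−n)
h = 0.127 × (1 − 0.41)/(1 − 0.0844) = 0.127 × 0.6444 = 0.0818 km

0.082 km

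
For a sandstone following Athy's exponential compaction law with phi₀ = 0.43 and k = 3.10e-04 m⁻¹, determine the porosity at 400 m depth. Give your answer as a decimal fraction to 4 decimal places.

Working in km (1 km = 1000 m; k in km⁻¹ = k in m⁻¹ × 1000):
phi = phi₀·exp(−k·d) = 0.43 × exp(−0.31 × 0.4) = 0.43 × exp(−0.124)
  = 0.43 × 0.8834 = 0.3799

0.3799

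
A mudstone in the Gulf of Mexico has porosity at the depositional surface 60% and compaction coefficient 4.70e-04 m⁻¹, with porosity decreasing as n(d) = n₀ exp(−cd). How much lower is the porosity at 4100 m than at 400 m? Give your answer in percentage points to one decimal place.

Working in km (1 km = 1000 m; c in km⁻¹ = c in m⁻¹ × 1000):
n(0.4) = 0.6·e^(−0.47×0.4) = 0.4972
n(4.1) = 0.6·e^(−0.47×4.1) = 0.0874
Δn = 0.4972 − 0.0874 = 0.4098

41.0 percentage points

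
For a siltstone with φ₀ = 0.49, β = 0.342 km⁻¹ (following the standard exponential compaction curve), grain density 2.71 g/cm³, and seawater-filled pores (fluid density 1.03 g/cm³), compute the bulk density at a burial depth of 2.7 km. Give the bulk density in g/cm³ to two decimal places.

Porosity at depth: φ = 0.49·exp(−0.342×2.7) = 0.49×0.3972 = 0.1946
Bulk density: ρ_b = (1−φ)ρ_g + φ·ρ_f = 0.8054×2.71 + 0.1946×1.03
       = 2.183 + 0.200 = 2.383 g/cm³

2.38 g/cm³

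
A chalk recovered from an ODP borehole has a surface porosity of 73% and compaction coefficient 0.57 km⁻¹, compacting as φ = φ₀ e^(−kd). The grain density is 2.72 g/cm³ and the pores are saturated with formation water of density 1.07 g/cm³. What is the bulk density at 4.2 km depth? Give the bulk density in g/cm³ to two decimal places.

2.61 g/cm³

Porosity at depth: φ = 0.73·exp(−0.57×4.2) = 0.73×0.0913 = 0.0666
Bulk density: ρ_b = (1−φ)ρ_g + φ·ρ_f = 0.9334×2.72 + 0.0666×1.07
       = 2.539 + 0.071 = 2.610 g/cm³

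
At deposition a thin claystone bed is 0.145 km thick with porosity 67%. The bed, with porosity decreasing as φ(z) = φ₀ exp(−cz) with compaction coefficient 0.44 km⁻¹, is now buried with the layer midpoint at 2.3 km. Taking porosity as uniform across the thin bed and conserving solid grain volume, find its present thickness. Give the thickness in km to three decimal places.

0.063 km

Porosity at 2.3 km: φ = 0.67·exp(−0.44×2.3) = 0.2435
Solid-volume conservation: h(1−φ) = h₀(1−φ₀) ⇒ h = h₀·(1−φ₀)/(1−φ)
h = 0.145 × (1 − 0.67)/(1 − 0.2435) = 0.145 × 0.4362 = 0.0633 km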